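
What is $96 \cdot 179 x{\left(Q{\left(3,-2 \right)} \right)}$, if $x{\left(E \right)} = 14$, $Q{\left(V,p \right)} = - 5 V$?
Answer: $240576$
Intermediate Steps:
$96 \cdot 179 x{\left(Q{\left(3,-2 \right)} \right)} = 96 \cdot 179 \cdot 14 = 17184 \cdot 14 = 240576$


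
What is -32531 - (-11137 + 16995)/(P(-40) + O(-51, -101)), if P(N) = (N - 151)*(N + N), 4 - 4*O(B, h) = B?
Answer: -1990107357/61175 ≈ -32531.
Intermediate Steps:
O(B, h) = 1 - B/4
P(N) = 2*N*(-151 + N) (P(N) = (-151 + N)*(2*N) = 2*N*(-151 + N))
-32531 - (-11137 + 16995)/(P(-40) + O(-51, -101)) = -32531 - (-11137 + 16995)/(2*(-40)*(-151 - 40) + (1 - ¼*(-51))) = -32531 - 5858/(2*(-40)*(-191) + (1 + 51/4)) = -32531 - 5858/(15280 + 55/4) = -32531 - 5858/61175/4 = -32531 - 5858*4/61175 = -32531 - 1*23432/61175 = -32531 - 23432/61175 = -1990107357/61175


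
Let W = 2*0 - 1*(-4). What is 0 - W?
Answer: -4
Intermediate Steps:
W = 4 (W = 0 + 4 = 4)
0 - W = 0 - 1*4 = 0 - 4 = -4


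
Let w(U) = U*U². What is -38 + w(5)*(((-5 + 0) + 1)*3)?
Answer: -1538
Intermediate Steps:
w(U) = U³
-38 + w(5)*(((-5 + 0) + 1)*3) = -38 + 5³*(((-5 + 0) + 1)*3) = -38 + 125*((-5 + 1)*3) = -38 + 125*(-4*3) = -38 + 125*(-12) = -38 - 1500 = -1538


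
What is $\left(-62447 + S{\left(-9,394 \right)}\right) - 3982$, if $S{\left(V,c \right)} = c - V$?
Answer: $-66026$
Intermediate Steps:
$\left(-62447 + S{\left(-9,394 \right)}\right) - 3982 = \left(-62447 + \left(394 - -9\right)\right) - 3982 = \left(-62447 + \left(394 + 9\right)\right) - 3982 = \left(-62447 + 403\right) - 3982 = -62044 - 3982 = -66026$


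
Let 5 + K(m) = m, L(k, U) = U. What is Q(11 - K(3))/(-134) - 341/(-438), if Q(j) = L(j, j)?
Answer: 10000/14673 ≈ 0.68152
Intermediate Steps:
K(m) = -5 + m
Q(j) = j
Q(11 - K(3))/(-134) - 341/(-438) = (11 - (-5 + 3))/(-134) - 341/(-438) = (11 - 1*(-2))*(-1/134) - 341*(-1/438) = (11 + 2)*(-1/134) + 341/438 = 13*(-1/134) + 341/438 = -13/134 + 341/438 = 10000/14673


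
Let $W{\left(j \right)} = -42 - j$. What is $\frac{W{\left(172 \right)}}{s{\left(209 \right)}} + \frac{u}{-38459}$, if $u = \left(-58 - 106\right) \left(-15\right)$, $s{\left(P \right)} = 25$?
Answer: $- \frac{8291726}{961475} \approx -8.624$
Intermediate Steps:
$u = 2460$ ($u = \left(-164\right) \left(-15\right) = 2460$)
$\frac{W{\left(172 \right)}}{s{\left(209 \right)}} + \frac{u}{-38459} = \frac{-42 - 172}{25} + \frac{2460}{-38459} = \left(-42 - 172\right) \frac{1}{25} + 2460 \left(- \frac{1}{38459}\right) = \left(-214\right) \frac{1}{25} - \frac{2460}{38459} = - \frac{214}{25} - \frac{2460}{38459} = - \frac{8291726}{961475}$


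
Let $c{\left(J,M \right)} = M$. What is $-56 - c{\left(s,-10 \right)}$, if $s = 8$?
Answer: $-46$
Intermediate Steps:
$-56 - c{\left(s,-10 \right)} = -56 - -10 = -56 + 10 = -46$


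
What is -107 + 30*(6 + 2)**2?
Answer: 1813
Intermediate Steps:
-107 + 30*(6 + 2)**2 = -107 + 30*8**2 = -107 + 30*64 = -107 + 1920 = 1813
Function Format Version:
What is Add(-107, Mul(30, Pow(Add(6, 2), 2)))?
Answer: 1813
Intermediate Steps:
Add(-107, Mul(30, Pow(Add(6, 2), 2))) = Add(-107, Mul(30, Pow(8, 2))) = Add(-107, Mul(30, 64)) = Add(-107, 1920) = 1813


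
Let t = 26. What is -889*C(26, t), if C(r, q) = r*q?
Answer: -600964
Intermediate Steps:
C(r, q) = q*r
-889*C(26, t) = -23114*26 = -889*676 = -600964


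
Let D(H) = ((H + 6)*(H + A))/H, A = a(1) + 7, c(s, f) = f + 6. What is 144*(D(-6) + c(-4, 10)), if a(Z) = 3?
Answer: 2304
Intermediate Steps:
c(s, f) = 6 + f
A = 10 (A = 3 + 7 = 10)
D(H) = (6 + H)*(10 + H)/H (D(H) = ((H + 6)*(H + 10))/H = ((6 + H)*(10 + H))/H = (6 + H)*(10 + H)/H)
144*(D(-6) + c(-4, 10)) = 144*((16 - 6 + 60/(-6)) + (6 + 10)) = 144*((16 - 6 + 60*(-⅙)) + 16) = 144*((16 - 6 - 10) + 16) = 144*(0 + 16) = 144*16 = 2304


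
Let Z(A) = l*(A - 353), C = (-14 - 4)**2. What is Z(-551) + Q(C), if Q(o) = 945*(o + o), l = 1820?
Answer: -1032920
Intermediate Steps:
C = 324 (C = (-18)**2 = 324)
Q(o) = 1890*o (Q(o) = 945*(2*o) = 1890*o)
Z(A) = -642460 + 1820*A (Z(A) = 1820*(A - 353) = 1820*(-353 + A) = -642460 + 1820*A)
Z(-551) + Q(C) = (-642460 + 1820*(-551)) + 1890*324 = (-642460 - 1002820) + 612360 = -1645280 + 612360 = -1032920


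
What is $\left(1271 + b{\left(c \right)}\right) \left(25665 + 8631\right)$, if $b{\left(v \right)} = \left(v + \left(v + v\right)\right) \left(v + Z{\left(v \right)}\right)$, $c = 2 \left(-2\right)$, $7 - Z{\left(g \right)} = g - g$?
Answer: $42355560$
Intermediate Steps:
$Z{\left(g \right)} = 7$ ($Z{\left(g \right)} = 7 - \left(g - g\right) = 7 - 0 = 7 + 0 = 7$)
$c = -4$
$b{\left(v \right)} = 3 v \left(7 + v\right)$ ($b{\left(v \right)} = \left(v + \left(v + v\right)\right) \left(v + 7\right) = \left(v + 2 v\right) \left(7 + v\right) = 3 v \left(7 + v\right)$)
$\left(1271 + b{\left(c \right)}\right) \left(25665 + 8631\right) = \left(1271 + 3 \left(-4\right) \left(7 - 4\right)\right) \left(25665 + 8631\right) = \left(1271 + 3 \left(-4\right) 3\right) 34296 = \left(1271 - 36\right) 34296 = 1235 \cdot 34296 = 42355560$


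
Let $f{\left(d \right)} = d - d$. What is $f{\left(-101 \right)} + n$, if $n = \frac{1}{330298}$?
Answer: $\frac{1}{330298} \approx 3.0276 \cdot 10^{-6}$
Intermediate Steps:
$f{\left(d \right)} = 0$
$n = \frac{1}{330298} \approx 3.0276 \cdot 10^{-6}$
$f{\left(-101 \right)} + n = 0 + \frac{1}{330298} = \frac{1}{330298}$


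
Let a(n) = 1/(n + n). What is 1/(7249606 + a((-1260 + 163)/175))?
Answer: 2194/15905635389 ≈ 1.3794e-7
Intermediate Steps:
a(n) = 1/(2*n)
1/(7249606 + a((-1260 + 163)/175)) = 1/(7249606 + 1/(2*(((-1260 + 163)/175)))) = 1/(7249606 + 1/(2*((-1097*1/175)))) = 1/(7249606 + 1/(2*(-1097/175))) = 1/(7249606 + (½)*(-175/1097)) = 1/(7249606 - 175/2194) = 1/(15905635389/2194) = 2194/15905635389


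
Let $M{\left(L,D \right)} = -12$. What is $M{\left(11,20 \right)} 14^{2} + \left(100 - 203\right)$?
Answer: $-2455$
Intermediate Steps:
$M{\left(11,20 \right)} 14^{2} + \left(100 - 203\right) = - 12 \cdot 14^{2} + \left(100 - 203\right) = \left(-12\right) 196 - 103 = -2352 - 103 = -2455$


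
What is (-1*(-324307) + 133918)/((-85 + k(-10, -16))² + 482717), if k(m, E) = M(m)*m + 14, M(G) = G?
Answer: 458225/483558 ≈ 0.94761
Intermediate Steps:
k(m, E) = 14 + m² (k(m, E) = m*m + 14 = m² + 14 = 14 + m²)
(-1*(-324307) + 133918)/((-85 + k(-10, -16))² + 482717) = (-1*(-324307) + 133918)/((-85 + (14 + (-10)²))² + 482717) = (324307 + 133918)/((-85 + (14 + 100))² + 482717) = 458225/((-85 + 114)² + 482717) = 458225/(29² + 482717) = 458225/(841 + 482717) = 458225/483558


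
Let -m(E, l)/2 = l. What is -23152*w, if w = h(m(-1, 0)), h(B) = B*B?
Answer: 0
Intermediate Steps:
m(E, l) = -2*l
h(B) = B²
w = 0 (w = (-2*0)² = 0² = 0)
-23152*w = -23152*0 = 0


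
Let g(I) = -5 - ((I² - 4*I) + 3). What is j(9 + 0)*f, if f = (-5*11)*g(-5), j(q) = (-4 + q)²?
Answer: 72875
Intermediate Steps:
g(I) = -8 - I² + 4*I (g(I) = -5 - (3 + I² - 4*I) = -5 + (-3 - I² + 4*I) = -8 - I² + 4*I)
f = 2915 (f = (-5*11)*(-8 - 1*(-5)² + 4*(-5)) = -55*(-8 - 1*25 - 20) = -55*(-8 - 25 - 20) = -55*(-53) = 2915)
j(9 + 0)*f = (-4 + (9 + 0))²*2915 = (-4 + 9)²*2915 = 5²*2915 = 25*2915 = 72875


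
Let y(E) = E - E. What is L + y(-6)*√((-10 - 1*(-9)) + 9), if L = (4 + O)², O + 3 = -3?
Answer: 4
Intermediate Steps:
O = -6 (O = -3 - 3 = -6)
L = 4 (L = (4 - 6)² = (-2)² = 4)
y(E) = 0
L + y(-6)*√((-10 - 1*(-9)) + 9) = 4 + 0*√((-10 - 1*(-9)) + 9) = 4 + 0*√((-10 + 9) + 9) = 4 + 0*√(-1 + 9) = 4 + 0*√8 = 4 + 0*(2*√2) = 4 + 0 = 4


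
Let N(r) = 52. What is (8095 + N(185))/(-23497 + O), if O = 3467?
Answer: -8147/20030 ≈ -0.40674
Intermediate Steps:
(8095 + N(185))/(-23497 + O) = (8095 + 52)/(-23497 + 3467) = 8147/(-20030) = 8147*(-1/20030) = -8147/20030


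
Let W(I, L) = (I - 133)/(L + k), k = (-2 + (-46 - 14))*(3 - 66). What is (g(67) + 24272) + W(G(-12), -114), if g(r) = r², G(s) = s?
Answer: 109061567/3792 ≈ 28761.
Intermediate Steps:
k = 3906 (k = (-2 - 60)*(-63) = -62*(-63) = 3906)
W(I, L) = (-133 + I)/(3906 + L) (W(I, L) = (I - 133)/(L + 3906) = (-133 + I)/(3906 + L))
(g(67) + 24272) + W(G(-12), -114) = (67² + 24272) + (-133 - 12)/(3906 - 114) = (4489 + 24272) - 145/3792 = 28761 + (1/3792)*(-145) = 28761 - 145/3792 = 109061567/3792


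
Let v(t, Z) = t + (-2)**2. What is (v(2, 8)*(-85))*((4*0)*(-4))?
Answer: 0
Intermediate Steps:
v(t, Z) = 4 + t (v(t, Z) = t + 4 = 4 + t)
(v(2, 8)*(-85))*((4*0)*(-4)) = ((4 + 2)*(-85))*((4*0)*(-4)) = (6*(-85))*(0*(-4)) = -510*0 = 0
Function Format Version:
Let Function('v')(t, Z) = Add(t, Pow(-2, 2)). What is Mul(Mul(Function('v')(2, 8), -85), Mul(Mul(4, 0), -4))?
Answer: 0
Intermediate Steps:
Function('v')(t, Z) = Add(4, t) (Function('v')(t, Z) = Add(t, 4) = Add(4, t))
Mul(Mul(Function('v')(2, 8), -85), Mul(Mul(4, 0), -4)) = Mul(Mul(Add(4, 2), -85), Mul(Mul(4, 0), -4)) = Mul(Mul(6, -85), Mul(0, -4)) = Mul(-510, 0) = 0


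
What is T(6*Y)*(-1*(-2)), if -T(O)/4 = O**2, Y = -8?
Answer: -18432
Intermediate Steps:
T(O) = -4*O**2
T(6*Y)*(-1*(-2)) = (-4*(6*(-8))**2)*(-1*(-2)) = -4*(-48)**2*2 = -4*2304*2 = -9216*2 = -18432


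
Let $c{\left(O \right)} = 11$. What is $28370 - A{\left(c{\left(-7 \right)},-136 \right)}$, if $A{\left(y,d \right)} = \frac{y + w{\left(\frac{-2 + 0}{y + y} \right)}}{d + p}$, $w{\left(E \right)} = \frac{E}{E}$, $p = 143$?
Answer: $\frac{198578}{7} \approx 28368.0$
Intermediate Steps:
$w{\left(E \right)} = 1$
$A{\left(y,d \right)} = \frac{1 + y}{143 + d}$ ($A{\left(y,d \right)} = \frac{y + 1}{d + 143} = \frac{1 + y}{143 + d}$)
$28370 - A{\left(c{\left(-7 \right)},-136 \right)} = 28370 - \frac{1 + 11}{143 - 136} = 28370 - \frac{1}{7} \cdot 12 = 28370 - \frac{12}{7} = \frac{198578}{7}$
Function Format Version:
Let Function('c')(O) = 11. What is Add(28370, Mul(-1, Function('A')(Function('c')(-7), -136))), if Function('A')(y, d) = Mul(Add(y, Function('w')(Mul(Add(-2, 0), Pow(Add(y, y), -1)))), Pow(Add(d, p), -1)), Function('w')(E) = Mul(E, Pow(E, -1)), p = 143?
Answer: Rational(198578, 7) ≈ 28368.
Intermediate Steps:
Function('w')(E) = 1
Function('A')(y, d) = Mul(Pow(Add(143, d), -1), Add(1, y)) (Function('A')(y, d) = Mul(Add(y, 1), Pow(Add(d, 143), -1)) = Mul(Add(1, y), Pow(Add(143, d), -1)) = Mul(Pow(Add(143, d), -1), Add(1, y)))
Add(28370, Mul(-1, Function('A')(Function('c')(-7), -136))) = Add(28370, Mul(-1, Mul(Pow(Add(143, -136), -1), Add(1, 11)))) = Add(28370, Mul(-1, Mul(Pow(7, -1), 12))) = Add(28370, Mul(-1, Mul(Rational(1, 7), 12))) = Add(28370, Mul(-1, Rational(12, 7))) = Add(28370, Rational(-12, 7)) = Rational(198578, 7)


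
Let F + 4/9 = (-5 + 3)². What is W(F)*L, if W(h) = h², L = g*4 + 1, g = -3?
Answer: -11264/81 ≈ -139.06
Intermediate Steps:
F = 32/9 (F = -4/9 + (-5 + 3)² = -4/9 + (-2)² = -4/9 + 4 = 32/9 ≈ 3.5556)
L = -11 (L = -3*4 + 1 = -12 + 1 = -11)
W(F)*L = (32/9)²*(-11) = (1024/81)*(-11) = -11264/81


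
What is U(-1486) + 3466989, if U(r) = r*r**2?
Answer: -3277912267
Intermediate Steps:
U(r) = r**3
U(-1486) + 3466989 = (-1486)**3 + 3466989 = -3281379256 + 3466989 = -3277912267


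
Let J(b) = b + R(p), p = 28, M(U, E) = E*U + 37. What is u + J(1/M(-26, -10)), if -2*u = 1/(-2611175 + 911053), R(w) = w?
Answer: 28279829645/1009872468 ≈ 28.003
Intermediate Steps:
M(U, E) = 37 + E*U
u = 1/3400244 (u = -1/(2*(-2611175 + 911053)) = -1/2/(-1700122) = -1/2*(-1/1700122) = 1/3400244 ≈ 2.9410e-7)
J(b) = 28 + b (J(b) = b + 28 = 28 + b)
u + J(1/M(-26, -10)) = 1/3400244 + (28 + 1/(37 - 10*(-26))) = 1/3400244 + (28 + 1/(37 + 260)) = 1/3400244 + (28 + 1/297) = 1/3400244 + 8317/297 = 28279829645/1009872468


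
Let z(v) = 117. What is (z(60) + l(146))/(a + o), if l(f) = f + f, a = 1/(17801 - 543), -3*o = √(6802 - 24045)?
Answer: 63526698/5135630359061 + 365447918028*I*√17243/5135630359061 ≈ 1.237e-5 + 9.3441*I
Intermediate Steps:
o = -I*√17243/3 (o = -√(6802 - 24045)/3 = -I*√17243/3 ≈ -43.771*I)
a = 1/17258 ≈ 5.7944e-5
l(f) = 2*f
(z(60) + l(146))/(a + o) = (117 + 2*146)/(1/17258 - I*√17243/3) = (117 + 292)/(1/17258 - I*√17243/3) = 409/(1/17258 - I*√17243/3)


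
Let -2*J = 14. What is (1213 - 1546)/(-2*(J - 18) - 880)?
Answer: 333/830 ≈ 0.40120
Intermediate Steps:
J = -7 (J = -½*14 = -7)
(1213 - 1546)/(-2*(J - 18) - 880) = (1213 - 1546)/(-2*(-7 - 18) - 880) = -333/(-2*(-25) - 880) = -333/(50 - 880) = -333/(-830) = -333*(-1/830) = 333/830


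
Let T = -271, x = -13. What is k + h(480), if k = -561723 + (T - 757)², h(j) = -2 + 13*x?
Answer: 494890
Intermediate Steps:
h(j) = -171 (h(j) = -2 + 13*(-13) = -2 - 169 = -171)
k = 495061 (k = -561723 + (-271 - 757)² = -561723 + (-1028)² = -561723 + 1056784 = 495061)
k + h(480) = 495061 - 171 = 494890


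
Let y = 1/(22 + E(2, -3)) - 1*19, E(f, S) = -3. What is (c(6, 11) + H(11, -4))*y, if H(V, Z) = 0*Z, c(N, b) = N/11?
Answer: -2160/209 ≈ -10.335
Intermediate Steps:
c(N, b) = N/11 (c(N, b) = N*(1/11) = N/11)
H(V, Z) = 0
y = -360/19 (y = 1/(22 - 3) - 1*19 = 1/19 - 19 = -360/19 ≈ -18.947)
(c(6, 11) + H(11, -4))*y = ((1/11)*6 + 0)*(-360/19) = (6/11 + 0)*(-360/19) = (6/11)*(-360/19) = -2160/209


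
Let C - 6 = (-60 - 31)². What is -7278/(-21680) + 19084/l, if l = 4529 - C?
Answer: -96597599/20368360 ≈ -4.7425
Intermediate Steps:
C = 8287 (C = 6 + (-60 - 31)² = 6 + (-91)² = 6 + 8281 = 8287)
l = -3758 (l = 4529 - 1*8287 = 4529 - 8287 = -3758)
-7278/(-21680) + 19084/l = -7278/(-21680) + 19084/(-3758) = -7278*(-1/21680) + 19084*(-1/3758) = 3639/10840 - 9542/1879 = -96597599/20368360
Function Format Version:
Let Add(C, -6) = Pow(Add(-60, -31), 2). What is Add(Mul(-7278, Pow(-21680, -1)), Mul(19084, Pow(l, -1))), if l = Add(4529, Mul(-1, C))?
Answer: Rational(-96597599, 20368360) ≈ -4.7425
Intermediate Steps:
C = 8287 (C = Add(6, Pow(Add(-60, -31), 2)) = Add(6, Pow(-91, 2)) = Add(6, 8281) = 8287)
l = -3758 (l = Add(4529, Mul(-1, 8287)) = Add(4529, -8287) = -3758)
Add(Mul(-7278, Pow(-21680, -1)), Mul(19084, Pow(l, -1))) = Add(Mul(-7278, Pow(-21680, -1)), Mul(19084, Pow(-3758, -1))) = Add(Mul(-7278, Rational(-1, 21680)), Mul(19084, Rational(-1, 3758))) = Add(Rational(3639, 10840), Rational(-9542, 1879)) = Rational(-96597599, 20368360)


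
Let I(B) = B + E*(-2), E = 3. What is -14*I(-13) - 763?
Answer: -497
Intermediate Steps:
I(B) = -6 + B (I(B) = B + 3*(-2) = B - 6 = -6 + B)
-14*I(-13) - 763 = -14*(-6 - 13) - 763 = -14*(-19) - 763 = 266 - 763 = -497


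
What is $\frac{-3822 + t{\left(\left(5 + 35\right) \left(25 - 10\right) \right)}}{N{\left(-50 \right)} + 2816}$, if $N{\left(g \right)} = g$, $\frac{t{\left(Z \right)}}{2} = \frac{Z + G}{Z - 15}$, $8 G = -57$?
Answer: $- \frac{993193}{719160} \approx -1.381$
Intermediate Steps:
$G = - \frac{57}{8}$ ($G = \frac{1}{8} \left(-57\right) = - \frac{57}{8} \approx -7.125$)
$t{\left(Z \right)} = \frac{2 \left(- \frac{57}{8} + Z\right)}{-15 + Z}$ ($t{\left(Z \right)} = 2 \frac{Z - \frac{57}{8}}{Z - 15} = 2 \frac{- \frac{57}{8} + Z}{-15 + Z} = \frac{2 \left(- \frac{57}{8} + Z\right)}{-15 + Z}$)
$\frac{-3822 + t{\left(\left(5 + 35\right) \left(25 - 10\right) \right)}}{N{\left(-50 \right)} + 2816} = \frac{-3822 + \frac{-57 + 8 \left(5 + 35\right) \left(25 - 10\right)}{4 \left(-15 + \left(5 + 35\right) \left(25 - 10\right)\right)}}{-50 + 2816} = \frac{-3822 + \frac{-57 + 8 \cdot 40 \cdot 15}{4 \left(-15 + 40 \cdot 15\right)}}{2766} = \left(-3822 + \frac{-57 + 8 \cdot 600}{4 \left(-15 + 600\right)}\right) \frac{1}{2766} = \left(-3822 + \frac{-57 + 4800}{4 \cdot 585}\right) \frac{1}{2766} = \left(-3822 + \frac{1}{4} \cdot \frac{1}{585} \cdot 4743\right) \frac{1}{2766} = \left(-3822 + \frac{527}{260}\right) \frac{1}{2766} = \left(- \frac{993193}{260}\right) \frac{1}{2766} = - \frac{993193}{719160}$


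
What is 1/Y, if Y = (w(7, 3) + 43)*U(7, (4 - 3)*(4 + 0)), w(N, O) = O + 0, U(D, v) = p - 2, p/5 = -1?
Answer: -1/322 ≈ -0.0031056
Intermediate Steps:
p = -5 (p = 5*(-1) = -5)
U(D, v) = -7 (U(D, v) = -5 - 2 = -7)
w(N, O) = O
Y = -322 (Y = (3 + 43)*(-7) = 46*(-7) = -322)
1/Y = 1/(-322) = -1/322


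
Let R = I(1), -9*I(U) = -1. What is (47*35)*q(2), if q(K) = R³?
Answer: 1645/729 ≈ 2.2565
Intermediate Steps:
I(U) = ⅑ (I(U) = -⅑*(-1) = ⅑)
R = ⅑ ≈ 0.11111
q(K) = 1/729 (q(K) = (⅑)³ = 1/729)
(47*35)*q(2) = (47*35)*(1/729) = 1645*(1/729) = 1645/729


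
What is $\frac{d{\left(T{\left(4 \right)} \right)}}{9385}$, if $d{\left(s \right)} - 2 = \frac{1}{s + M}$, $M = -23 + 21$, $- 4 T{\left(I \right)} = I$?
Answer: $\frac{1}{5631} \approx 0.00017759$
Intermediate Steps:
$T{\left(I \right)} = - \frac{I}{4}$
$M = -2$
$d{\left(s \right)} = 2 + \frac{1}{-2 + s}$ ($d{\left(s \right)} = 2 + \frac{1}{s - 2} = 2 + \frac{1}{-2 + s}$)
$\frac{d{\left(T{\left(4 \right)} \right)}}{9385} = \frac{\frac{1}{-2 - 1} \left(-3 + 2 \left(\left(- \frac{1}{4}\right) 4\right)\right)}{9385} = \frac{-3 + 2 \left(-1\right)}{-2 - 1} \cdot \frac{1}{9385} = \frac{-3 - 2}{-3} \cdot \frac{1}{9385} = \left(- \frac{1}{3}\right) \left(-5\right) \frac{1}{9385} = \frac{5}{3} \cdot \frac{1}{9385} = \frac{1}{5631}$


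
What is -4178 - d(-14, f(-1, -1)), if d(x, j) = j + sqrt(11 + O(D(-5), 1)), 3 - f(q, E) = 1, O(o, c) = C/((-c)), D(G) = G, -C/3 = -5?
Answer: -4180 - 2*I ≈ -4180.0 - 2.0*I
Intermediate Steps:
C = 15 (C = -3*(-5) = 15)
O(o, c) = -15/c (O(o, c) = 15/((-c)) = 15*(-1/c) = -15/c)
f(q, E) = 2 (f(q, E) = 3 - 1*1 = 3 - 1 = 2)
d(x, j) = j + 2*I (d(x, j) = j + sqrt(11 - 15/1) = j + sqrt(11 - 15*1) = j + sqrt(11 - 15) = j + sqrt(-4) = j + 2*I)
-4178 - d(-14, f(-1, -1)) = -4178 - (2 + 2*I) = -4178 + (-2 - 2*I) = -4180 - 2*I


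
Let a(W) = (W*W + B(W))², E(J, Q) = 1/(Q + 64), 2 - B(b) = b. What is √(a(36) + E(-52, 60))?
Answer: √6122123567/62 ≈ 1262.0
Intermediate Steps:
B(b) = 2 - b
E(J, Q) = 1/(64 + Q)
a(W) = (2 + W² - W)² (a(W) = (W*W + (2 - W))² = (W² + (2 - W))² = (2 + W² - W)²)
√(a(36) + E(-52, 60)) = √((2 + 36² - 1*36)² + 1/(64 + 60)) = √((2 + 1296 - 36)² + 1/124) = √(1262² + 1/124) = √(1592644 + 1/124) = √(197487857/124) = √6122123567/62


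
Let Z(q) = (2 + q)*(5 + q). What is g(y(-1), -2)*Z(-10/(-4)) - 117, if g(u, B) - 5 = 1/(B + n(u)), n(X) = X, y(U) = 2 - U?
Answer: 171/2 ≈ 85.500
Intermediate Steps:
g(u, B) = 5 + 1/(B + u)
g(y(-1), -2)*Z(-10/(-4)) - 117 = ((1 + 5*(-2) + 5*(2 - 1*(-1)))/(-2 + (2 - 1*(-1))))*(10 + (-10/(-4))² + 7*(-10/(-4))) - 117 = ((1 - 10 + 5*(2 + 1))/(-2 + (2 + 1)))*(10 + (-10*(-¼))² + 7*(-10*(-¼))) - 117 = ((1 - 10 + 5*3)/(-2 + 3))*(10 + (5/2)² + 7*(5/2)) - 117 = ((1 - 10 + 15)/1)*(10 + 25/4 + 35/2) - 117 = (1*6)*(135/4) - 117 = 6*(135/4) - 117 = 405/2 - 117 = 171/2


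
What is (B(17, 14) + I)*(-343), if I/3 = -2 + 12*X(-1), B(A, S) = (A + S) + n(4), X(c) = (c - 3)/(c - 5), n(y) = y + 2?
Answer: -18865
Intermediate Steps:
n(y) = 2 + y
X(c) = (-3 + c)/(-5 + c)
B(A, S) = 6 + A + S (B(A, S) = (A + S) + (2 + 4) = (A + S) + 6 = 6 + A + S)
I = 18 (I = 3*(-2 + 12*((-3 - 1)/(-5 - 1))) = 3*(-2 + 12*(-4/(-6))) = 3*(-2 + 12*(-⅙*(-4))) = 3*(-2 + 12*(⅔)) = 3*(-2 + 8) = 3*6 = 18)
(B(17, 14) + I)*(-343) = ((6 + 17 + 14) + 18)*(-343) = (37 + 18)*(-343) = 55*(-343) = -18865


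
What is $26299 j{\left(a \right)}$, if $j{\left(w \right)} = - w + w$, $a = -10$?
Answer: $0$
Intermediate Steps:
$j{\left(w \right)} = 0$
$26299 j{\left(a \right)} = 26299 \cdot 0 = 0$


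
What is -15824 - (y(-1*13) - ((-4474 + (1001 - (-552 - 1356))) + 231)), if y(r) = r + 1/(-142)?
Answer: -2434589/142 ≈ -17145.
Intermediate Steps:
y(r) = -1/142 + r (y(r) = r - 1/142 = -1/142 + r)
-15824 - (y(-1*13) - ((-4474 + (1001 - (-552 - 1356))) + 231)) = -15824 - ((-1/142 - 1*13) - ((-4474 + (1001 - (-552 - 1356))) + 231)) = -15824 - ((-1/142 - 13) - ((-4474 + (1001 - 1*(-1908))) + 231)) = -15824 - (-1847/142 - ((-4474 + (1001 + 1908)) + 231)) = -15824 - (-1847/142 - ((-4474 + 2909) + 231)) = -15824 - (-1847/142 - (-1565 + 231)) = -15824 - (-1847/142 - 1*(-1334)) = -15824 - (-1847/142 + 1334) = -15824 - 1*187581/142 = -15824 - 187581/142 = -2434589/142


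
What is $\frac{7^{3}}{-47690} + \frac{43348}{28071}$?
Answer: $\frac{2057637767}{1338705990} \approx 1.537$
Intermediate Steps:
$\frac{7^{3}}{-47690} + \frac{43348}{28071} = 343 \left(- \frac{1}{47690}\right) + 43348 \cdot \frac{1}{28071} = - \frac{343}{47690} + \frac{43348}{28071} = \frac{2057637767}{1338705990}$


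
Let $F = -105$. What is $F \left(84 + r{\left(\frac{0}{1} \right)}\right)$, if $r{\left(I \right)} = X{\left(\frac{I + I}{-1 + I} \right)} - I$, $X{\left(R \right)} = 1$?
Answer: $-8925$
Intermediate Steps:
$r{\left(I \right)} = 1 - I$
$F \left(84 + r{\left(\frac{0}{1} \right)}\right) = - 105 \left(84 + \left(1 - \frac{0}{1}\right)\right) = - 105 \left(84 + \left(1 - 0 \cdot 1\right)\right) = - 105 \left(84 + \left(1 - 0\right)\right) = - 105 \left(84 + \left(1 + 0\right)\right) = - 105 \left(84 + 1\right) = \left(-105\right) 85 = -8925$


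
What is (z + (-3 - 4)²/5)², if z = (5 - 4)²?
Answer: 2916/25 ≈ 116.64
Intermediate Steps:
z = 1 (z = 1² = 1)
(z + (-3 - 4)²/5)² = (1 + (-3 - 4)²/5)² = (1 + (-7)²*(⅕))² = (1 + 49*(⅕))² = (1 + 49/5)² = (54/5)² = 2916/25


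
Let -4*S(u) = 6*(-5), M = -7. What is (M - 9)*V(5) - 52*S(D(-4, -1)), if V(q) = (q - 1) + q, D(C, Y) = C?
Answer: -534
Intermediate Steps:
V(q) = -1 + 2*q (V(q) = (-1 + q) + q = -1 + 2*q)
S(u) = 15/2 (S(u) = -3*(-5)/2 = -¼*(-30) = 15/2)
(M - 9)*V(5) - 52*S(D(-4, -1)) = (-7 - 9)*(-1 + 2*5) - 52*15/2 = -16*(-1 + 10) - 390 = -16*9 - 390 = -144 - 390 = -534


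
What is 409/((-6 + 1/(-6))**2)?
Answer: 14724/1369 ≈ 10.755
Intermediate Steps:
409/((-6 + 1/(-6))**2) = 409/((-6 - 1/6)**2) = 409/((-37/6)**2) = 409/(1369/36) = 409*(36/1369) = 14724/1369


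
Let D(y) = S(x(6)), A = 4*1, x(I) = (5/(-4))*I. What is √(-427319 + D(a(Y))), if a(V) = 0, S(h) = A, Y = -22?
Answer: I*√427315 ≈ 653.69*I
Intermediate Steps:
x(I) = -5*I/4 (x(I) = (5*(-¼))*I = -5*I/4)
A = 4
S(h) = 4
D(y) = 4
√(-427319 + D(a(Y))) = √(-427319 + 4) = √(-427315) = I*√427315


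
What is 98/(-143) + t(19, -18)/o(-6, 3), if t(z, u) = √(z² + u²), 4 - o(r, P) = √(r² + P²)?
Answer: -98/143 - 15*√137/29 - 4*√685/29 ≈ -10.349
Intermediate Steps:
o(r, P) = 4 - √(P² + r²) (o(r, P) = 4 - √(r² + P²) = 4 - √(P² + r²))
t(z, u) = √(u² + z²)
98/(-143) + t(19, -18)/o(-6, 3) = 98/(-143) + √((-18)² + 19²)/(4 - √(3² + (-6)²)) = 98*(-1/143) + √(324 + 361)/(4 - √(9 + 36)) = -98/143 + √685/(4 - √45) = -98/143 + √685/(4 - 3*√5)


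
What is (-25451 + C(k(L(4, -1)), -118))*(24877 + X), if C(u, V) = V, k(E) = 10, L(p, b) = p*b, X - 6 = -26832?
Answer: 49833981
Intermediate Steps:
X = -26826 (X = 6 - 26832 = -26826)
L(p, b) = b*p
(-25451 + C(k(L(4, -1)), -118))*(24877 + X) = (-25451 - 118)*(24877 - 26826) = -25569*(-1949) = 49833981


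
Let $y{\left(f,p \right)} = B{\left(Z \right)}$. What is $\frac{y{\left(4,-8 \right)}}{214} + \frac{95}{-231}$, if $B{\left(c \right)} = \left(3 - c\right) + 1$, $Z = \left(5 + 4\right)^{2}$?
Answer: $- \frac{38117}{49434} \approx -0.77107$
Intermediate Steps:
$Z = 81$ ($Z = 9^{2} = 81$)
$B{\left(c \right)} = 4 - c$
$y{\left(f,p \right)} = -77$ ($y{\left(f,p \right)} = 4 - 81 = -77$)
$\frac{y{\left(4,-8 \right)}}{214} + \frac{95}{-231} = - \frac{77}{214} + \frac{95}{-231} = \left(-77\right) \frac{1}{214} + 95 \left(- \frac{1}{231}\right) = - \frac{77}{214} - \frac{95}{231} = - \frac{38117}{49434}$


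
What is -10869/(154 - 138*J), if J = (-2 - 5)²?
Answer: 10869/6608 ≈ 1.6448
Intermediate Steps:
J = 49 (J = (-7)² = 49)
-10869/(154 - 138*J) = -10869/(154 - 138*49) = -10869/(154 - 6762) = -10869/(-6608) = -10869*(-1/6608) = 10869/6608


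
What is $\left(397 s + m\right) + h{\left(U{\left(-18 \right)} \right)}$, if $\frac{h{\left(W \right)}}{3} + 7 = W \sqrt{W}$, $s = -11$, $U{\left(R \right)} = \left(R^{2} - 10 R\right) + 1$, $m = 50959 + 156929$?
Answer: $203500 + 1515 \sqrt{505} \approx 2.3755 \cdot 10^{5}$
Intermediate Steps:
$m = 207888$
$U{\left(R \right)} = 1 + R^{2} - 10 R$
$h{\left(W \right)} = -21 + 3 W^{\frac{3}{2}}$ ($h{\left(W \right)} = -21 + 3 W \sqrt{W} = -21 + 3 W^{\frac{3}{2}}$)
$\left(397 s + m\right) + h{\left(U{\left(-18 \right)} \right)} = \left(397 \left(-11\right) + 207888\right) - \left(21 - 3 \left(1 + \left(-18\right)^{2} - -180\right)^{\frac{3}{2}}\right) = \left(-4367 + 207888\right) - \left(21 - 3 \left(1 + 324 + 180\right)^{\frac{3}{2}}\right) = 203521 - \left(21 - 3 \cdot 505^{\frac{3}{2}}\right) = 203521 - \left(21 - 3 \cdot 505 \sqrt{505}\right) = 203521 - \left(21 - 1515 \sqrt{505}\right) = 203500 + 1515 \sqrt{505}$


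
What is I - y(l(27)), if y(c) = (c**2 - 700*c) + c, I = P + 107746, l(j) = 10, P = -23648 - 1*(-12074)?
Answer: 103062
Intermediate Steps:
P = -11574 (P = -23648 + 12074 = -11574)
I = 96172 (I = -11574 + 107746 = 96172)
y(c) = c**2 - 699*c
I - y(l(27)) = 96172 - 10*(-699 + 10) = 96172 - 10*(-689) = 96172 - 1*(-6890) = 96172 + 6890 = 103062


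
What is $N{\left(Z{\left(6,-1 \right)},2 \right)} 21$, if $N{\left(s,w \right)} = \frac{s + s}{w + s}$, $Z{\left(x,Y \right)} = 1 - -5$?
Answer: $\frac{63}{2} \approx 31.5$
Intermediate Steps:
$Z{\left(x,Y \right)} = 6$ ($Z{\left(x,Y \right)} = 1 + 5 = 6$)
$N{\left(s,w \right)} = \frac{2 s}{s + w}$
$N{\left(Z{\left(6,-1 \right)},2 \right)} 21 = 2 \cdot 6 \frac{1}{6 + 2} \cdot 21 = 2 \cdot 6 \cdot \frac{1}{8} \cdot 21 = \frac{3}{2} \cdot 21 = \frac{63}{2}$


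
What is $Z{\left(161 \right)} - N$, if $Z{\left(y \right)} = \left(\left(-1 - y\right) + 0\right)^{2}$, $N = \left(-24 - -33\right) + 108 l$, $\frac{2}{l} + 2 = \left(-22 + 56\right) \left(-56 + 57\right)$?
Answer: $\frac{104913}{4} \approx 26228.0$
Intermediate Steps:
$l = \frac{1}{16}$ ($l = \frac{2}{-2 + \left(-22 + 56\right) \left(-56 + 57\right)} = \frac{2}{-2 + 34 \cdot 1} = \frac{2}{-2 + 34} = \frac{2}{32} = 2 \cdot \frac{1}{32} = \frac{1}{16} \approx 0.0625$)
$N = \frac{63}{4}$ ($N = \left(-24 - -33\right) + 108 \cdot \frac{1}{16} = \left(-24 + 33\right) + \frac{27}{4} = 9 + \frac{27}{4} = \frac{63}{4} \approx 15.75$)
$Z{\left(y \right)} = \left(-1 - y\right)^{2}$
$Z{\left(161 \right)} - N = \left(1 + 161\right)^{2} - \frac{63}{4} = 162^{2} - \frac{63}{4} = 26244 - \frac{63}{4} = \frac{104913}{4}$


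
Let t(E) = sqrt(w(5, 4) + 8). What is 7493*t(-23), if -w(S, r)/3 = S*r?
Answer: 14986*I*sqrt(13) ≈ 54033.0*I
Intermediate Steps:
w(S, r) = -3*S*r
t(E) = 2*I*sqrt(13) (t(E) = sqrt(-3*5*4 + 8) = sqrt(-60 + 8) = sqrt(-52) = 2*I*sqrt(13))
7493*t(-23) = 7493*(2*I*sqrt(13)) = 14986*I*sqrt(13)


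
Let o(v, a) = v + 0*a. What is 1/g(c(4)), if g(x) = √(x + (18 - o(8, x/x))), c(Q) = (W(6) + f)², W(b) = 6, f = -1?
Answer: √35/35 ≈ 0.16903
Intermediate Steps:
o(v, a) = v (o(v, a) = v + 0 = v)
c(Q) = 25 (c(Q) = (6 - 1)² = 5² = 25)
g(x) = √(10 + x) (g(x) = √(x + (18 - 1*8)) = √(x + (18 - 8)) = √(x + 10) = √(10 + x))
1/g(c(4)) = 1/(√(10 + 25)) = 1/(√35) = √35/35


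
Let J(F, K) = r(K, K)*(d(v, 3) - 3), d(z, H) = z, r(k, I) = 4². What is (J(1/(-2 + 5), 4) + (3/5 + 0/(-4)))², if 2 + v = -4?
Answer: 514089/25 ≈ 20564.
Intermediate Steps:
v = -6 (v = -2 - 4 = -6)
r(k, I) = 16
J(F, K) = -144 (J(F, K) = 16*(-6 - 3) = 16*(-9) = -144)
(J(1/(-2 + 5), 4) + (3/5 + 0/(-4)))² = (-144 + (3/5 + 0/(-4)))² = (-144 + (3*(⅕) + 0*(-¼)))² = (-144 + (⅗ + 0))² = (-144 + ⅗)² = (-717/5)² = 514089/25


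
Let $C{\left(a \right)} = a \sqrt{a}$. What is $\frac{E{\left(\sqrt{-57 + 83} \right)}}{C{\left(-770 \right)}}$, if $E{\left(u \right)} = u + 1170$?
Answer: $\frac{i \sqrt{770} \left(1170 + \sqrt{26}\right)}{592900} \approx 0.054997 i$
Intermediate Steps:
$E{\left(u \right)} = 1170 + u$
$C{\left(a \right)} = a^{\frac{3}{2}}$
$\frac{E{\left(\sqrt{-57 + 83} \right)}}{C{\left(-770 \right)}} = \frac{1170 + \sqrt{-57 + 83}}{\left(-770\right)^{\frac{3}{2}}} = \frac{1170 + \sqrt{26}}{\left(-770\right) i \sqrt{770}} = \left(1170 + \sqrt{26}\right) \frac{i \sqrt{770}}{592900} = \frac{i \sqrt{770} \left(1170 + \sqrt{26}\right)}{592900}$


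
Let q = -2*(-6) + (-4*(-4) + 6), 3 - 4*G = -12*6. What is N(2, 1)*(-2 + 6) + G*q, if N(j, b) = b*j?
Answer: 1291/2 ≈ 645.50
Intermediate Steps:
G = 75/4 (G = 3/4 - (-3)*6 = 3/4 - 1/4*(-72) = 3/4 + 18 = 75/4 ≈ 18.750)
q = 34 (q = 12 + (16 + 6) = 12 + 22 = 34)
N(2, 1)*(-2 + 6) + G*q = (1*2)*(-2 + 6) + (75/4)*34 = 2*4 + 1275/2 = 8 + 1275/2 = 1291/2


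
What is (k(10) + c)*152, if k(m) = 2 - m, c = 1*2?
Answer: -912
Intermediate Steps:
c = 2
(k(10) + c)*152 = ((2 - 1*10) + 2)*152 = ((2 - 10) + 2)*152 = (-8 + 2)*152 = -6*152 = -912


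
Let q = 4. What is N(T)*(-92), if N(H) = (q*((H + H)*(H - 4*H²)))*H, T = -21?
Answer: 579368160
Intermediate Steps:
N(H) = 8*H²*(H - 4*H²) (N(H) = (4*((H + H)*(H - 4*H²)))*H = (4*((2*H)*(H - 4*H²)))*H = (4*(2*H*(H - 4*H²)))*H = (8*H*(H - 4*H²))*H = 8*H²*(H - 4*H²))
N(T)*(-92) = ((-21)³*(8 - 32*(-21)))*(-92) = -9261*(8 + 672)*(-92) = -9261*680*(-92) = -6297480*(-92) = 579368160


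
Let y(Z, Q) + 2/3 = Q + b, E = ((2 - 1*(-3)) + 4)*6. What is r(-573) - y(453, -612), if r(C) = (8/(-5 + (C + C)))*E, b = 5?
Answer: 2096977/3453 ≈ 607.29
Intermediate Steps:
E = 54 (E = ((2 + 3) + 4)*6 = (5 + 4)*6 = 9*6 = 54)
r(C) = 432/(-5 + 2*C) (r(C) = (8/(-5 + (C + C)))*54 = (8/(-5 + 2*C))*54 = 432/(-5 + 2*C))
y(Z, Q) = 13/3 + Q (y(Z, Q) = -2/3 + (Q + 5) = -2/3 + (5 + Q) = 13/3 + Q)
r(-573) - y(453, -612) = 432/(-5 + 2*(-573)) - (13/3 - 612) = 432/(-5 - 1146) - 1*(-1823/3) = 432/(-1151) + 1823/3 = 432*(-1/1151) + 1823/3 = -432/1151 + 1823/3 = 2096977/3453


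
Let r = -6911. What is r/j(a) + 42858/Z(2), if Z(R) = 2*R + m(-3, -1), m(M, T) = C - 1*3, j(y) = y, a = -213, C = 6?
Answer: 9177131/1491 ≈ 6155.0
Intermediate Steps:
m(M, T) = 3 (m(M, T) = 6 - 1*3 = 6 - 3 = 3)
Z(R) = 3 + 2*R (Z(R) = 2*R + 3 = 3 + 2*R)
r/j(a) + 42858/Z(2) = -6911/(-213) + 42858/(3 + 2*2) = -6911*(-1/213) + 42858/(3 + 4) = 6911/213 + 42858/7 = 9177131/1491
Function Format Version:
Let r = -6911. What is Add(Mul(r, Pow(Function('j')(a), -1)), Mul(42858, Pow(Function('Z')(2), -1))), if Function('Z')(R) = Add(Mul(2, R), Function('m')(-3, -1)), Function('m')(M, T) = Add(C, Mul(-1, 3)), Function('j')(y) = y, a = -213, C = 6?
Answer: Rational(9177131, 1491) ≈ 6155.0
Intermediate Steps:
Function('m')(M, T) = 3 (Function('m')(M, T) = Add(6, Mul(-1, 3)) = Add(6, -3) = 3)
Function('Z')(R) = Add(3, Mul(2, R)) (Function('Z')(R) = Add(Mul(2, R), 3) = Add(3, Mul(2, R)))
Add(Mul(r, Pow(Function('j')(a), -1)), Mul(42858, Pow(Function('Z')(2), -1))) = Add(Mul(-6911, Pow(-213, -1)), Mul(42858, Pow(Add(3, Mul(2, 2)), -1))) = Add(Mul(-6911, Rational(-1, 213)), Mul(42858, Pow(Add(3, 4), -1))) = Add(Rational(6911, 213), Mul(42858, Pow(7, -1))) = Add(Rational(6911, 213), Mul(42858, Rational(1, 7))) = Add(Rational(6911, 213), Rational(42858, 7)) = Rational(9177131, 1491)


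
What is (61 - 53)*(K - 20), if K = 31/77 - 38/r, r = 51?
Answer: -639080/3927 ≈ -162.74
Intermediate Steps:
K = -1345/3927 (K = 31/77 - 38/51 = -1345/3927 ≈ -0.34250)
(61 - 53)*(K - 20) = (61 - 53)*(-1345/3927 - 20) = 8*(-79885/3927) = -639080/3927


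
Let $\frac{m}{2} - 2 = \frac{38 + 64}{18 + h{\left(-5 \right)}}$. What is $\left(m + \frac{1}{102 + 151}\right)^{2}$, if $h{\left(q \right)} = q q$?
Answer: $\frac{9057519241}{118352641} \approx 76.53$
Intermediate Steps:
$h{\left(q \right)} = q^{2}$
$m = \frac{376}{43}$ ($m = 4 + 2 \frac{38 + 64}{18 + \left(-5\right)^{2}} = 4 + 2 \frac{102}{18 + 25} = 4 + 2 \cdot \frac{102}{43} = 4 + \frac{204}{43} = \frac{376}{43} \approx 8.7442$)
$\left(m + \frac{1}{102 + 151}\right)^{2} = \left(\frac{376}{43} + \frac{1}{102 + 151}\right)^{2} = \left(\frac{376}{43} + \frac{1}{253}\right)^{2} = \left(\frac{95171}{10879}\right)^{2} = \frac{9057519241}{118352641}$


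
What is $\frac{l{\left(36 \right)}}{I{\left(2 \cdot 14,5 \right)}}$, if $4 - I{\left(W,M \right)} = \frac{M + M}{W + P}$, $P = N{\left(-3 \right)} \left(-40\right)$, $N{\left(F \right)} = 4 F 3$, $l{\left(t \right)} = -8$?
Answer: $- \frac{5872}{2931} \approx -2.0034$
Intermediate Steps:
$N{\left(F \right)} = 12 F$
$P = 1440$ ($P = 12 \left(-3\right) \left(-40\right) = \left(-36\right) \left(-40\right) = 1440$)
$I{\left(W,M \right)} = 4 - \frac{2 M}{1440 + W}$ ($I{\left(W,M \right)} = 4 - \frac{M + M}{W + 1440} = 4 - \frac{2 M}{1440 + W}$)
$\frac{l{\left(36 \right)}}{I{\left(2 \cdot 14,5 \right)}} = - \frac{8}{2 \frac{1}{1440 + 2 \cdot 14} \left(2880 - 5 + 2 \cdot 2 \cdot 14\right)} = - \frac{8}{2 \frac{1}{1440 + 28} \left(2880 - 5 + 2 \cdot 28\right)} = - \frac{8}{2 \cdot \frac{1}{1468} \left(2880 - 5 + 56\right)} = - \frac{8}{2 \cdot \frac{1}{1468} \cdot 2931} = - \frac{8}{\frac{2931}{734}} = \left(-8\right) \frac{734}{2931} = - \frac{5872}{2931}$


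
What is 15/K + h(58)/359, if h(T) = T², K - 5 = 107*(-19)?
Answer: 2272269/242684 ≈ 9.3631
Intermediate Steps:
K = -2028 (K = 5 + 107*(-19) = 5 - 2033 = -2028)
15/K + h(58)/359 = 15/(-2028) + 58²/359 = 15*(-1/2028) + 3364*(1/359) = -5/676 + 3364/359 = 2272269/242684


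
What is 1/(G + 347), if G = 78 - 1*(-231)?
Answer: 1/656 ≈ 0.0015244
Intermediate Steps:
G = 309 (G = 78 + 231 = 309)
1/(G + 347) = 1/(309 + 347) = 1/656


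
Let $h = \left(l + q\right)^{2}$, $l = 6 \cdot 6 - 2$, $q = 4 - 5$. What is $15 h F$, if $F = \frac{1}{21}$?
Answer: $\frac{5445}{7} \approx 777.86$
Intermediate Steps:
$q = -1$ ($q = 4 - 5 = -1$)
$F = \frac{1}{21} \approx 0.047619$
$l = 34$ ($l = 36 - 2 = 34$)
$h = 1089$ ($h = \left(34 - 1\right)^{2} = 33^{2} = 1089$)
$15 h F = 15 \cdot 1089 \cdot \frac{1}{21} = 16335 \cdot \frac{1}{21} = \frac{5445}{7}$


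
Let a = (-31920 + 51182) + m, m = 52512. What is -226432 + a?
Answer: -154658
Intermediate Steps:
a = 71774 (a = (-31920 + 51182) + 52512 = 19262 + 52512 = 71774)
-226432 + a = -226432 + 71774 = -154658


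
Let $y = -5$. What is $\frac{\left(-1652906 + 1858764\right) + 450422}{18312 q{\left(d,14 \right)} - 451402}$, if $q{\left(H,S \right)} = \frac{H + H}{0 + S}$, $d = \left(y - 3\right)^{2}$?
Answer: $- \frac{328140}{141989} \approx -2.311$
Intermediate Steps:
$d = 64$ ($d = \left(-5 - 3\right)^{2} = \left(-8\right)^{2} = 64$)
$q{\left(H,S \right)} = \frac{2 H}{S}$
$\frac{\left(-1652906 + 1858764\right) + 450422}{18312 q{\left(d,14 \right)} - 451402} = \frac{\left(-1652906 + 1858764\right) + 450422}{18312 \cdot 2 \cdot 64 \cdot \frac{1}{14} - 451402} = \frac{205858 + 450422}{18312 \cdot 2 \cdot 64 \cdot \frac{1}{14} - 451402} = \frac{656280}{18312 \cdot \frac{64}{7} - 451402} = \frac{656280}{167424 - 451402} = \frac{656280}{-283978} = 656280 \left(- \frac{1}{283978}\right) = - \frac{328140}{141989}$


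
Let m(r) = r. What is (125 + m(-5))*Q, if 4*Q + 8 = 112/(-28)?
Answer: -360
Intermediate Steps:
Q = -3 (Q = -2 + (112/(-28))/4 = -2 + (112*(-1/28))/4 = -2 + (¼)*(-4) = -2 - 1 = -3)
(125 + m(-5))*Q = (125 - 5)*(-3) = 120*(-3) = -360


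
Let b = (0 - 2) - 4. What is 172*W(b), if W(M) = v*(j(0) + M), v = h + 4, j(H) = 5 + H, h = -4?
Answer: 0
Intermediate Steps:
v = 0 (v = -4 + 4 = 0)
b = -6 (b = -2 - 4 = -6)
W(M) = 0 (W(M) = 0*((5 + 0) + M) = 0*(5 + M) = 0)
172*W(b) = 172*0 = 0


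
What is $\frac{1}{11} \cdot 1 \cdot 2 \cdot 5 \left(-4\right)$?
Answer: $- \frac{40}{11} \approx -3.6364$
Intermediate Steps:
$\frac{1}{11} \cdot 1 \cdot 2 \cdot 5 \left(-4\right) = \frac{1}{11} \cdot 1 \cdot 10 \left(-4\right) = \frac{1}{11} \left(-40\right) = - \frac{40}{11}$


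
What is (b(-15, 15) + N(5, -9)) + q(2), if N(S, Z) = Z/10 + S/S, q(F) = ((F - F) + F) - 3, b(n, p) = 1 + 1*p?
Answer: 151/10 ≈ 15.100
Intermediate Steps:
b(n, p) = 1 + p
q(F) = -3 + F (q(F) = (0 + F) - 3 = F - 3 = -3 + F)
N(S, Z) = 1 + Z/10 (N(S, Z) = Z*(⅒) + 1 = Z/10 + 1 = 1 + Z/10)
(b(-15, 15) + N(5, -9)) + q(2) = ((1 + 15) + (1 + (⅒)*(-9))) + (-3 + 2) = (16 + (1 - 9/10)) - 1 = (16 + ⅒) - 1 = 161/10 - 1 = 151/10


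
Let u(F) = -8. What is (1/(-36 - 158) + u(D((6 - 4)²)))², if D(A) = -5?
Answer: 2411809/37636 ≈ 64.083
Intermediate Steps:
(1/(-36 - 158) + u(D((6 - 4)²)))² = (1/(-36 - 158) - 8)² = (1/(-194) - 8)² = (-1/194 - 8)² = (-1553/194)² = 2411809/37636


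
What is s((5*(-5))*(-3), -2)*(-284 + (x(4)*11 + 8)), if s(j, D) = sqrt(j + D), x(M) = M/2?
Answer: -254*sqrt(73) ≈ -2170.2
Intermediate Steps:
x(M) = M/2 (x(M) = M*(1/2) = M/2)
s(j, D) = sqrt(D + j)
s((5*(-5))*(-3), -2)*(-284 + (x(4)*11 + 8)) = sqrt(-2 + (5*(-5))*(-3))*(-284 + (((1/2)*4)*11 + 8)) = sqrt(-2 - 25*(-3))*(-284 + (2*11 + 8)) = sqrt(-2 + 75)*(-284 + (22 + 8)) = sqrt(73)*(-284 + 30) = sqrt(73)*(-254) = -254*sqrt(73)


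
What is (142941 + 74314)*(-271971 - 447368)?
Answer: -156279994445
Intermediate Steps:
(142941 + 74314)*(-271971 - 447368) = 217255*(-719339) = -156279994445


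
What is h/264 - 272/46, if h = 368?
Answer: -3430/759 ≈ -4.5191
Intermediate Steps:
h/264 - 272/46 = 368/264 - 272/46 = 368*(1/264) - 272*1/46 = 46/33 - 136/23 = -3430/759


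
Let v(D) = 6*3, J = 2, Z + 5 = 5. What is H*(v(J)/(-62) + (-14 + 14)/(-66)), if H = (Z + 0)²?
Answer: 0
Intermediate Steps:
Z = 0 (Z = -5 + 5 = 0)
v(D) = 18
H = 0 (H = (0 + 0)² = 0² = 0)
H*(v(J)/(-62) + (-14 + 14)/(-66)) = 0*(18/(-62) + (-14 + 14)/(-66)) = 0*(18*(-1/62) + 0*(-1/66)) = 0*(-9/31 + 0) = 0*(-9/31) = 0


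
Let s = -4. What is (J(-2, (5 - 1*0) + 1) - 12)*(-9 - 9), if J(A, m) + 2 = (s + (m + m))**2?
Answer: -900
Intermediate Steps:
J(A, m) = -2 + (-4 + 2*m)**2 (J(A, m) = -2 + (-4 + (m + m))**2 = -2 + (-4 + 2*m)**2)
(J(-2, (5 - 1*0) + 1) - 12)*(-9 - 9) = ((-2 + 4*(-2 + ((5 - 1*0) + 1))**2) - 12)*(-9 - 9) = ((-2 + 4*(-2 + ((5 + 0) + 1))**2) - 12)*(-18) = ((-2 + 4*(-2 + (5 + 1))**2) - 12)*(-18) = ((-2 + 4*(-2 + 6)**2) - 12)*(-18) = ((-2 + 4*4**2) - 12)*(-18) = ((-2 + 4*16) - 12)*(-18) = ((-2 + 64) - 12)*(-18) = (62 - 12)*(-18) = 50*(-18) = -900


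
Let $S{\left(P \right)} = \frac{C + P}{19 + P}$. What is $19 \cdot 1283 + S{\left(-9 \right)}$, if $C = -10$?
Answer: $\frac{243751}{10} \approx 24375.0$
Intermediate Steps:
$S{\left(P \right)} = \frac{-10 + P}{19 + P}$
$19 \cdot 1283 + S{\left(-9 \right)} = 19 \cdot 1283 + \frac{-10 - 9}{19 - 9} = 24377 + \frac{1}{10} \left(-19\right) = 24377 - \frac{19}{10} = \frac{243751}{10}$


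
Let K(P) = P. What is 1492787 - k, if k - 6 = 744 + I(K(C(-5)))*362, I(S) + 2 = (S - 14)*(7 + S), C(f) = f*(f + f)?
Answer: 749937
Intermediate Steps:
C(f) = 2*f**2 (C(f) = f*(2*f) = 2*f**2)
I(S) = -2 + (-14 + S)*(7 + S) (I(S) = -2 + (S - 14)*(7 + S) = -2 + (-14 + S)*(7 + S))
k = 742850 (k = 6 + (744 + (-100 + (2*(-5)**2)**2 - 14*(-5)**2)*362) = 6 + (744 + (-100 + (2*25)**2 - 14*25)*362) = 6 + (744 + (-100 + 50**2 - 7*50)*362) = 6 + (744 + (-100 + 2500 - 350)*362) = 6 + (744 + 2050*362) = 6 + (744 + 742100) = 6 + 742844 = 742850)
1492787 - k = 1492787 - 1*742850 = 1492787 - 742850 = 749937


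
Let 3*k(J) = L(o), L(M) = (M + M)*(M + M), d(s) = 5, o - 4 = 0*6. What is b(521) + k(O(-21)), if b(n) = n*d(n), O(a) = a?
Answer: 7879/3 ≈ 2626.3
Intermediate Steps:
o = 4 (o = 4 + 0*6 = 4 + 0 = 4)
L(M) = 4*M² (L(M) = (2*M)*(2*M) = 4*M²)
b(n) = 5*n (b(n) = n*5 = 5*n)
k(J) = 64/3 (k(J) = (4*4²)/3 = (4*16)/3 = (⅓)*64 = 64/3)
b(521) + k(O(-21)) = 5*521 + 64/3 = 2605 + 64/3 = 7879/3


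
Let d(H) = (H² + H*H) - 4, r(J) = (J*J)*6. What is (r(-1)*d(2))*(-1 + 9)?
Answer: 192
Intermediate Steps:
r(J) = 6*J² (r(J) = J²*6 = 6*J²)
d(H) = -4 + 2*H² (d(H) = (H² + H²) - 4 = 2*H² - 4 = -4 + 2*H²)
(r(-1)*d(2))*(-1 + 9) = ((6*(-1)²)*(-4 + 2*2²))*(-1 + 9) = ((6*1)*(-4 + 2*4))*8 = (6*(-4 + 8))*8 = (6*4)*8 = 24*8 = 192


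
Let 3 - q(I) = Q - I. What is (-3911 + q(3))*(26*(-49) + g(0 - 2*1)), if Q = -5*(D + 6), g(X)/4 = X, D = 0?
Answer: 4967750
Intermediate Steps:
g(X) = 4*X
Q = -30 (Q = -5*(0 + 6) = -5*6 = -30)
q(I) = 33 + I (q(I) = 3 - (-30 - I) = 3 + (30 + I) = 33 + I)
(-3911 + q(3))*(26*(-49) + g(0 - 2*1)) = (-3911 + (33 + 3))*(26*(-49) + 4*(0 - 2*1)) = (-3911 + 36)*(-1274 + 4*(0 - 2)) = -3875*(-1274 + 4*(-2)) = -3875*(-1274 - 8) = -3875*(-1282) = 4967750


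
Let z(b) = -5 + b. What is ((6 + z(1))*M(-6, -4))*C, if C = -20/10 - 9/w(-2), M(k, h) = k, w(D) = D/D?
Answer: 132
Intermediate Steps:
w(D) = 1
C = -11 (C = -20/10 - 9/1 = -20*⅒ - 9*1 = -2 - 9 = -11)
((6 + z(1))*M(-6, -4))*C = ((6 + (-5 + 1))*(-6))*(-11) = ((6 - 4)*(-6))*(-11) = (2*(-6))*(-11) = -12*(-11) = 132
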